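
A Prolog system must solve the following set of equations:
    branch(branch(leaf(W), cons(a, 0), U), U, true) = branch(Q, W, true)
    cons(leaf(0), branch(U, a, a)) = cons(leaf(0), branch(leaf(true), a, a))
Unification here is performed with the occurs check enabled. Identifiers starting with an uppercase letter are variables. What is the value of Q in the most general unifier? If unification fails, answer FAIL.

branch(leaf(leaf(true)), cons(a, 0), leaf(true))

Decompose branch/3: branch(leaf(W), cons(a, 0), U) = Q,  U = W,  true = true.
Bind Q := branch(leaf(W), cons(a, 0), U); no other remaining equation mentions Q.
Bind U := W; substituting into the one remaining equation that mentions U gives: cons(leaf(0), branch(W, a, a)) = cons(leaf(0), branch(leaf(true), a, a)). Substituting into the earlier binding gives Q := branch(leaf(W), cons(a, 0), W).
Delete trivial equation true = true.
Decompose cons/2: leaf(0) = leaf(0),  branch(W, a, a) = branch(leaf(true), a, a).
Delete trivial equation leaf(0) = leaf(0).
Decompose branch/3: W = leaf(true),  a = a,  a = a.
Bind W := leaf(true); no other remaining equation mentions W. Substituting into the earlier bindings gives Q := branch(leaf(leaf(true)), cons(a, 0), leaf(true)), U := leaf(true).
Delete trivial equation a = a.
Delete trivial equation a = a.
MGU = { Q ↦ branch(leaf(leaf(true)), cons(a, 0), leaf(true)), U ↦ leaf(true), W ↦ leaf(true) }, so Q ↦ branch(leaf(leaf(true)), cons(a, 0), leaf(true)).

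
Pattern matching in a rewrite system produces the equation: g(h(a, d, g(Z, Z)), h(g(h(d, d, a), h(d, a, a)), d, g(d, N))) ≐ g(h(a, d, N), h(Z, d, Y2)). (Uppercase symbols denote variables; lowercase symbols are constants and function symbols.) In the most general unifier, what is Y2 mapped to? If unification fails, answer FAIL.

Decompose g/2: h(a, d, g(Z, Z)) ≐ h(a, d, N),  h(g(h(d, d, a), h(d, a, a)), d, g(d, N)) ≐ h(Z, d, Y2).
Decompose h/3: a ≐ a,  d ≐ d,  g(Z, Z) ≐ N.
Delete trivial equation a ≐ a.
Delete trivial equation d ≐ d.
Bind N := g(Z, Z); substituting into the remaining equation gives: h(g(h(d, d, a), h(d, a, a)), d, g(d, g(Z, Z))) ≐ h(Z, d, Y2).
Decompose h/3: g(h(d, d, a), h(d, a, a)) ≐ Z,  d ≐ d,  g(d, g(Z, Z)) ≐ Y2.
Bind Z := g(h(d, d, a), h(d, a, a)); substituting into the one remaining equation that mentions Z gives: g(d, g(g(h(d, d, a), h(d, a, a)), g(h(d, d, a), h(d, a, a)))) ≐ Y2. Substituting into the earlier binding gives N := g(g(h(d, d, a), h(d, a, a)), g(h(d, d, a), h(d, a, a))).
Delete trivial equation d ≐ d.
Bind Y2 := g(d, g(g(h(d, d, a), h(d, a, a)), g(h(d, d, a), h(d, a, a)))).
MGU = { N := g(g(h(d, d, a), h(d, a, a)), g(h(d, d, a), h(d, a, a))), Z := g(h(d, d, a), h(d, a, a)), Y2 := g(d, g(g(h(d, d, a), h(d, a, a)), g(h(d, d, a), h(d, a, a)))) }, so Y2 := g(d, g(g(h(d, d, a), h(d, a, a)), g(h(d, d, a), h(d, a, a)))).

g(d, g(g(h(d, d, a), h(d, a, a)), g(h(d, d, a), h(d, a, a))))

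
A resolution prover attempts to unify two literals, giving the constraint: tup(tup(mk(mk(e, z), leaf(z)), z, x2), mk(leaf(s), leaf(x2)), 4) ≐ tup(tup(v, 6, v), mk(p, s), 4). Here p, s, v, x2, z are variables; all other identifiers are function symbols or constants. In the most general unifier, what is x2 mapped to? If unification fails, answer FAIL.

Decompose tup/3: tup(mk(mk(e, z), leaf(z)), z, x2) ≐ tup(v, 6, v),  mk(leaf(s), leaf(x2)) ≐ mk(p, s),  4 ≐ 4.
Decompose tup/3: mk(mk(e, z), leaf(z)) ≐ v,  z ≐ 6,  x2 ≐ v.
Bind v := mk(mk(e, z), leaf(z)); substituting into the one remaining equation that mentions v gives: x2 ≐ mk(mk(e, z), leaf(z)).
Bind z := 6; substituting into the one remaining equation that mentions z gives: x2 ≐ mk(mk(e, 6), leaf(6)). Substituting into the earlier binding gives v := mk(mk(e, 6), leaf(6)).
Bind x2 := mk(mk(e, 6), leaf(6)); substituting into the one remaining equation that mentions x2 gives: mk(leaf(s), leaf(mk(mk(e, 6), leaf(6)))) ≐ mk(p, s).
Decompose mk/2: leaf(s) ≐ p,  leaf(mk(mk(e, 6), leaf(6))) ≐ s.
Bind p := leaf(s); no other remaining equation mentions p.
Bind s := leaf(mk(mk(e, 6), leaf(6))); no other remaining equation mentions s. Substituting into the earlier binding gives p := leaf(leaf(mk(mk(e, 6), leaf(6)))).
Delete trivial equation 4 ≐ 4.
MGU = { v -> mk(mk(e, 6), leaf(6)), z -> 6, x2 -> mk(mk(e, 6), leaf(6)), p -> leaf(leaf(mk(mk(e, 6), leaf(6)))), s -> leaf(mk(mk(e, 6), leaf(6))) }, so x2 -> mk(mk(e, 6), leaf(6)).

mk(mk(e, 6), leaf(6))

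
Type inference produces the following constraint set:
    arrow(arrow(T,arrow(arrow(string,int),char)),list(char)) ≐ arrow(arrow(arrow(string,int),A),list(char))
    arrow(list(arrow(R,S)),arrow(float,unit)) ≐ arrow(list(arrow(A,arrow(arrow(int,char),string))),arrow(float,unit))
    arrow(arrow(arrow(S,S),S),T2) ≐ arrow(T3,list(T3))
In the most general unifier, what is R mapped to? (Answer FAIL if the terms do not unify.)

arrow(arrow(string,int),char)

Decompose arrow/2: arrow(T,arrow(arrow(string,int),char)) ≐ arrow(arrow(string,int),A),  list(char) ≐ list(char).
Decompose arrow/2: T ≐ arrow(string,int),  arrow(arrow(string,int),char) ≐ A.
Bind T := arrow(string,int); no other remaining equation mentions T.
Bind A := arrow(arrow(string,int),char); substituting into the one remaining equation that mentions A gives: arrow(list(arrow(R,S)),arrow(float,unit)) ≐ arrow(list(arrow(arrow(arrow(string,int),char),arrow(arrow(int,char),string))),arrow(float,unit)).
Delete trivial equation list(char) ≐ list(char).
Decompose arrow/2: list(arrow(R,S)) ≐ list(arrow(arrow(arrow(string,int),char),arrow(arrow(int,char),string))),  arrow(float,unit) ≐ arrow(float,unit).
Decompose list/1: arrow(R,S) ≐ arrow(arrow(arrow(string,int),char),arrow(arrow(int,char),string)).
Decompose arrow/2: R ≐ arrow(arrow(string,int),char),  S ≐ arrow(arrow(int,char),string).
Bind R := arrow(arrow(string,int),char); no other remaining equation mentions R.
Bind S := arrow(arrow(int,char),string); substituting into the one remaining equation that mentions S gives: arrow(arrow(arrow(arrow(arrow(int,char),string),arrow(arrow(int,char),string)),arrow(arrow(int,char),string)),T2) ≐ arrow(T3,list(T3)).
Delete trivial equation arrow(float,unit) ≐ arrow(float,unit).
Decompose arrow/2: arrow(arrow(arrow(arrow(int,char),string),arrow(arrow(int,char),string)),arrow(arrow(int,char),string)) ≐ T3,  T2 ≐ list(T3).
Bind T3 := arrow(arrow(arrow(arrow(int,char),string),arrow(arrow(int,char),string)),arrow(arrow(int,char),string)); substituting into the remaining equation gives: T2 ≐ list(arrow(arrow(arrow(arrow(int,char),string),arrow(arrow(int,char),string)),arrow(arrow(int,char),string))).
Bind T2 := list(arrow(arrow(arrow(arrow(int,char),string),arrow(arrow(int,char),string)),arrow(arrow(int,char),string))).
MGU = { T := arrow(string,int), A := arrow(arrow(string,int),char), R := arrow(arrow(string,int),char), S := arrow(arrow(int,char),string), T3 := arrow(arrow(arrow(arrow(int,char),string),arrow(arrow(int,char),string)),arrow(arrow(int,char),string)), T2 := list(arrow(arrow(arrow(arrow(int,char),string),arrow(arrow(int,char),string)),arrow(arrow(int,char),string))) }, so R := arrow(arrow(string,int),char).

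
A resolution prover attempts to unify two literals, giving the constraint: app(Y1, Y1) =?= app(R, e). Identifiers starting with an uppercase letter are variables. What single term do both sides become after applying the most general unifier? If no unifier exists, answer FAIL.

app(e, e)

Decompose app/2: Y1 =?= R,  Y1 =?= e.
Bind Y1 := R; substituting into the remaining equation gives: R =?= e.
Bind R := e. Substituting into the earlier binding gives Y1 := e.
Applying the MGU to either side gives app(e, e).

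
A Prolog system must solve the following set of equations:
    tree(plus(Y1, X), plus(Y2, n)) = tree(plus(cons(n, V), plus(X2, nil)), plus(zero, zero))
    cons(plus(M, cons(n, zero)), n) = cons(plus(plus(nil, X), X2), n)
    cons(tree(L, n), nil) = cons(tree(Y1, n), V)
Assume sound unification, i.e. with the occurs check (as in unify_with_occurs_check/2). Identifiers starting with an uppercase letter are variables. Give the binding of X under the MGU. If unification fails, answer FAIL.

Decompose tree/2: plus(Y1, X) = plus(cons(n, V), plus(X2, nil)),  plus(Y2, n) = plus(zero, zero).
Decompose plus/2: Y1 = cons(n, V),  X = plus(X2, nil).
Bind Y1 := cons(n, V); substituting into the one remaining equation that mentions Y1 gives: cons(tree(L, n), nil) = cons(tree(cons(n, V), n), V).
Bind X := plus(X2, nil); substituting into the one remaining equation that mentions X gives: cons(plus(M, cons(n, zero)), n) = cons(plus(plus(nil, plus(X2, nil)), X2), n).
Decompose plus/2: Y2 = zero,  n = zero.
Bind Y2 := zero; no other remaining equation mentions Y2.
Clash: constants n and zero differ; no unifier exists.

FAIL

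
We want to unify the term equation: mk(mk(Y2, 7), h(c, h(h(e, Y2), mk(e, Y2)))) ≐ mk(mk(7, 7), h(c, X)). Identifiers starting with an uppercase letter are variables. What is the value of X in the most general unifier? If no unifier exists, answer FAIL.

h(h(e, 7), mk(e, 7))

Decompose mk/2: mk(Y2, 7) ≐ mk(7, 7),  h(c, h(h(e, Y2), mk(e, Y2))) ≐ h(c, X).
Decompose mk/2: Y2 ≐ 7,  7 ≐ 7.
Bind Y2 := 7; substituting into the one remaining equation that mentions Y2 gives: h(c, h(h(e, 7), mk(e, 7))) ≐ h(c, X).
Delete trivial equation 7 ≐ 7.
Decompose h/2: c ≐ c,  h(h(e, 7), mk(e, 7)) ≐ X.
Delete trivial equation c ≐ c.
Bind X := h(h(e, 7), mk(e, 7)).
MGU = { Y2 -> 7, X -> h(h(e, 7), mk(e, 7)) }, so X -> h(h(e, 7), mk(e, 7)).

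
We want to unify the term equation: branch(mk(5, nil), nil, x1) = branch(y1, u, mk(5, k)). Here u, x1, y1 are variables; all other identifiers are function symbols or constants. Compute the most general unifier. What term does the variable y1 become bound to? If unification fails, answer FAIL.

mk(5, nil)

Decompose branch/3: mk(5, nil) = y1,  nil = u,  x1 = mk(5, k).
Bind y1 := mk(5, nil); no other remaining equation mentions y1.
Bind u := nil; no other remaining equation mentions u.
Bind x1 := mk(5, k).
MGU = { y1 := mk(5, nil), u := nil, x1 := mk(5, k) }, so y1 := mk(5, nil).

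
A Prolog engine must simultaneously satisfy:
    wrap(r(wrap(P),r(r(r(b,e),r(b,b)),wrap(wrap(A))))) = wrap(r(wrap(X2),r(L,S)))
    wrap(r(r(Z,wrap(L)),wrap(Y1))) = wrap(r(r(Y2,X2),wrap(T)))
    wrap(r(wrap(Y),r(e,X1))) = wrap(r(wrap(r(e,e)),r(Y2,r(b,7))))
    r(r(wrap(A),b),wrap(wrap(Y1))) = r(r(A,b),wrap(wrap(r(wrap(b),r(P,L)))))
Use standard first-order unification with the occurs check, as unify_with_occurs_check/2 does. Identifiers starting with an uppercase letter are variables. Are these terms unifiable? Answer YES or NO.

NO

Decompose wrap/1: r(wrap(P),r(r(r(b,e),r(b,b)),wrap(wrap(A)))) = r(wrap(X2),r(L,S)).
Decompose r/2: wrap(P) = wrap(X2),  r(r(r(b,e),r(b,b)),wrap(wrap(A))) = r(L,S).
Decompose wrap/1: P = X2.
Bind P := X2; substituting into the one remaining equation that mentions P gives: r(r(wrap(A),b),wrap(wrap(Y1))) = r(r(A,b),wrap(wrap(r(wrap(b),r(X2,L))))).
Decompose r/2: r(r(b,e),r(b,b)) = L,  wrap(wrap(A)) = S.
Bind L := r(r(b,e),r(b,b)); substituting into the 2 remaining equations that mention L gives: wrap(r(r(Z,wrap(r(r(b,e),r(b,b)))),wrap(Y1))) = wrap(r(r(Y2,X2),wrap(T))),  r(r(wrap(A),b),wrap(wrap(Y1))) = r(r(A,b),wrap(wrap(r(wrap(b),r(X2,r(r(b,e),r(b,b))))))).
Bind S := wrap(wrap(A)); no other remaining equation mentions S.
Decompose wrap/1: r(r(Z,wrap(r(r(b,e),r(b,b)))),wrap(Y1)) = r(r(Y2,X2),wrap(T)).
Decompose r/2: r(Z,wrap(r(r(b,e),r(b,b)))) = r(Y2,X2),  wrap(Y1) = wrap(T).
Decompose r/2: Z = Y2,  wrap(r(r(b,e),r(b,b))) = X2.
Bind Z := Y2; no other remaining equation mentions Z.
Bind X2 := wrap(r(r(b,e),r(b,b))); substituting into the one remaining equation that mentions X2 gives: r(r(wrap(A),b),wrap(wrap(Y1))) = r(r(A,b),wrap(wrap(r(wrap(b),r(wrap(r(r(b,e),r(b,b))),r(r(b,e),r(b,b))))))). Substituting into the earlier binding gives P := wrap(r(r(b,e),r(b,b))).
Decompose wrap/1: Y1 = T.
Bind Y1 := T; substituting into the one remaining equation that mentions Y1 gives: r(r(wrap(A),b),wrap(wrap(T))) = r(r(A,b),wrap(wrap(r(wrap(b),r(wrap(r(r(b,e),r(b,b))),r(r(b,e),r(b,b))))))).
Decompose wrap/1: r(wrap(Y),r(e,X1)) = r(wrap(r(e,e)),r(Y2,r(b,7))).
Decompose r/2: wrap(Y) = wrap(r(e,e)),  r(e,X1) = r(Y2,r(b,7)).
Decompose wrap/1: Y = r(e,e).
Bind Y := r(e,e); no other remaining equation mentions Y.
Decompose r/2: e = Y2,  X1 = r(b,7).
Bind Y2 := e; no other remaining equation mentions Y2. Substituting into the earlier binding gives Z := e.
Bind X1 := r(b,7); no other remaining equation mentions X1.
Decompose r/2: r(wrap(A),b) = r(A,b),  wrap(wrap(T)) = wrap(wrap(r(wrap(b),r(wrap(r(r(b,e),r(b,b))),r(r(b,e),r(b,b)))))).
Decompose r/2: wrap(A) = A,  b = b.
Occurs check fails: A occurs in wrap(A); the equation A = wrap(A) has no finite solution.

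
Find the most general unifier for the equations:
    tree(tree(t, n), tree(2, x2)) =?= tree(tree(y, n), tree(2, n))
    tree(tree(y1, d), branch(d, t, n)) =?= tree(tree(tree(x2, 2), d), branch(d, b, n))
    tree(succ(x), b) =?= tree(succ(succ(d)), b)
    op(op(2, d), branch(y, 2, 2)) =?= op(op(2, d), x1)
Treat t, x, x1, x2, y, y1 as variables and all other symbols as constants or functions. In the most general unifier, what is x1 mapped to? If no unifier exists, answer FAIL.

Decompose tree/2: tree(t, n) =?= tree(y, n),  tree(2, x2) =?= tree(2, n).
Decompose tree/2: t =?= y,  n =?= n.
Bind t := y; substituting into the one remaining equation that mentions t gives: tree(tree(y1, d), branch(d, y, n)) =?= tree(tree(tree(x2, 2), d), branch(d, b, n)).
Delete trivial equation n =?= n.
Decompose tree/2: 2 =?= 2,  x2 =?= n.
Delete trivial equation 2 =?= 2.
Bind x2 := n; substituting into the one remaining equation that mentions x2 gives: tree(tree(y1, d), branch(d, y, n)) =?= tree(tree(tree(n, 2), d), branch(d, b, n)).
Decompose tree/2: tree(y1, d) =?= tree(tree(n, 2), d),  branch(d, y, n) =?= branch(d, b, n).
Decompose tree/2: y1 =?= tree(n, 2),  d =?= d.
Bind y1 := tree(n, 2); no other remaining equation mentions y1.
Delete trivial equation d =?= d.
Decompose branch/3: d =?= d,  y =?= b,  n =?= n.
Delete trivial equation d =?= d.
Bind y := b; substituting into the one remaining equation that mentions y gives: op(op(2, d), branch(b, 2, 2)) =?= op(op(2, d), x1). Substituting into the earlier binding gives t := b.
Delete trivial equation n =?= n.
Decompose tree/2: succ(x) =?= succ(succ(d)),  b =?= b.
Decompose succ/1: x =?= succ(d).
Bind x := succ(d); no other remaining equation mentions x.
Delete trivial equation b =?= b.
Decompose op/2: op(2, d) =?= op(2, d),  branch(b, 2, 2) =?= x1.
Delete trivial equation op(2, d) =?= op(2, d).
Bind x1 := branch(b, 2, 2).
MGU = { t -> b, x2 -> n, y1 -> tree(n, 2), y -> b, x -> succ(d), x1 -> branch(b, 2, 2) }, so x1 -> branch(b, 2, 2).

branch(b, 2, 2)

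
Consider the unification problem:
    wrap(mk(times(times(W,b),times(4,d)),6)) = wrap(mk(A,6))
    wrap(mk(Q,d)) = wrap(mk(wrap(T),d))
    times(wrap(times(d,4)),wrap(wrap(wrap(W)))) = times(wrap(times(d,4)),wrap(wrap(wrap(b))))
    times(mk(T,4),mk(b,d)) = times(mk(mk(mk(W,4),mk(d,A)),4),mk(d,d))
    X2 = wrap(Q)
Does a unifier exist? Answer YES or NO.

Decompose wrap/1: mk(times(times(W,b),times(4,d)),6) = mk(A,6).
Decompose mk/2: times(times(W,b),times(4,d)) = A,  6 = 6.
Bind A := times(times(W,b),times(4,d)); substituting into the one remaining equation that mentions A gives: times(mk(T,4),mk(b,d)) = times(mk(mk(mk(W,4),mk(d,times(times(W,b),times(4,d)))),4),mk(d,d)).
Delete trivial equation 6 = 6.
Decompose wrap/1: mk(Q,d) = mk(wrap(T),d).
Decompose mk/2: Q = wrap(T),  d = d.
Bind Q := wrap(T); substituting into the one remaining equation that mentions Q gives: X2 = wrap(wrap(T)).
Delete trivial equation d = d.
Decompose times/2: wrap(times(d,4)) = wrap(times(d,4)),  wrap(wrap(wrap(W))) = wrap(wrap(wrap(b))).
Delete trivial equation wrap(times(d,4)) = wrap(times(d,4)).
Decompose wrap/1: wrap(wrap(W)) = wrap(wrap(b)).
Decompose wrap/1: wrap(W) = wrap(b).
Decompose wrap/1: W = b.
Bind W := b; substituting into the one remaining equation that mentions W gives: times(mk(T,4),mk(b,d)) = times(mk(mk(mk(b,4),mk(d,times(times(b,b),times(4,d)))),4),mk(d,d)). Substituting into the earlier binding gives A := times(times(b,b),times(4,d)).
Decompose times/2: mk(T,4) = mk(mk(mk(b,4),mk(d,times(times(b,b),times(4,d)))),4),  mk(b,d) = mk(d,d).
Decompose mk/2: T = mk(mk(b,4),mk(d,times(times(b,b),times(4,d)))),  4 = 4.
Bind T := mk(mk(b,4),mk(d,times(times(b,b),times(4,d)))); substituting into the one remaining equation that mentions T gives: X2 = wrap(wrap(mk(mk(b,4),mk(d,times(times(b,b),times(4,d)))))). Substituting into the earlier binding gives Q := wrap(mk(mk(b,4),mk(d,times(times(b,b),times(4,d))))).
Delete trivial equation 4 = 4.
Decompose mk/2: b = d,  d = d.
Clash: constants b and d differ; no unifier exists.

NO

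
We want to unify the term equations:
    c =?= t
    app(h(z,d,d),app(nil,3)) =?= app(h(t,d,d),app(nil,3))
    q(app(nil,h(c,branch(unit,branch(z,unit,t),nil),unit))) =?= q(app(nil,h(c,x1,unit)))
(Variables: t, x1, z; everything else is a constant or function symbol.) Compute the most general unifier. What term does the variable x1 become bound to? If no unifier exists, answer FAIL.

branch(unit,branch(c,unit,c),nil)

Bind t := c; substituting into the remaining equations gives: app(h(z,d,d),app(nil,3)) =?= app(h(c,d,d),app(nil,3)),  q(app(nil,h(c,branch(unit,branch(z,unit,c),nil),unit))) =?= q(app(nil,h(c,x1,unit))).
Decompose app/2: h(z,d,d) =?= h(c,d,d),  app(nil,3) =?= app(nil,3).
Decompose h/3: z =?= c,  d =?= d,  d =?= d.
Bind z := c; substituting into the one remaining equation that mentions z gives: q(app(nil,h(c,branch(unit,branch(c,unit,c),nil),unit))) =?= q(app(nil,h(c,x1,unit))).
Delete trivial equation d =?= d.
Delete trivial equation d =?= d.
Delete trivial equation app(nil,3) =?= app(nil,3).
Decompose q/1: app(nil,h(c,branch(unit,branch(c,unit,c),nil),unit)) =?= app(nil,h(c,x1,unit)).
Decompose app/2: nil =?= nil,  h(c,branch(unit,branch(c,unit,c),nil),unit) =?= h(c,x1,unit).
Delete trivial equation nil =?= nil.
Decompose h/3: c =?= c,  branch(unit,branch(c,unit,c),nil) =?= x1,  unit =?= unit.
Delete trivial equation c =?= c.
Bind x1 := branch(unit,branch(c,unit,c),nil); no other remaining equation mentions x1.
Delete trivial equation unit =?= unit.
MGU = { t -> c, z -> c, x1 -> branch(unit,branch(c,unit,c),nil) }, so x1 -> branch(unit,branch(c,unit,c),nil).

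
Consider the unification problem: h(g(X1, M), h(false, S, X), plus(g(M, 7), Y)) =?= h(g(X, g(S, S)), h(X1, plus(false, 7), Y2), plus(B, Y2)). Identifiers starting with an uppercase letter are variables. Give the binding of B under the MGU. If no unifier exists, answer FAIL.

Decompose h/3: g(X1, M) =?= g(X, g(S, S)),  h(false, S, X) =?= h(X1, plus(false, 7), Y2),  plus(g(M, 7), Y) =?= plus(B, Y2).
Decompose g/2: X1 =?= X,  M =?= g(S, S).
Bind X1 := X; substituting into the one remaining equation that mentions X1 gives: h(false, S, X) =?= h(X, plus(false, 7), Y2).
Bind M := g(S, S); substituting into the one remaining equation that mentions M gives: plus(g(g(S, S), 7), Y) =?= plus(B, Y2).
Decompose h/3: false =?= X,  S =?= plus(false, 7),  X =?= Y2.
Bind X := false; substituting into the one remaining equation that mentions X gives: false =?= Y2. Substituting into the earlier binding gives X1 := false.
Bind S := plus(false, 7); substituting into the one remaining equation that mentions S gives: plus(g(g(plus(false, 7), plus(false, 7)), 7), Y) =?= plus(B, Y2). Substituting into the earlier binding gives M := g(plus(false, 7), plus(false, 7)).
Bind Y2 := false; substituting into the remaining equation gives: plus(g(g(plus(false, 7), plus(false, 7)), 7), Y) =?= plus(B, false).
Decompose plus/2: g(g(plus(false, 7), plus(false, 7)), 7) =?= B,  Y =?= false.
Bind B := g(g(plus(false, 7), plus(false, 7)), 7); no other remaining equation mentions B.
Bind Y := false.
MGU = { X1 := false, M := g(plus(false, 7), plus(false, 7)), X := false, S := plus(false, 7), Y2 := false, B := g(g(plus(false, 7), plus(false, 7)), 7), Y := false }, so B := g(g(plus(false, 7), plus(false, 7)), 7).

g(g(plus(false, 7), plus(false, 7)), 7)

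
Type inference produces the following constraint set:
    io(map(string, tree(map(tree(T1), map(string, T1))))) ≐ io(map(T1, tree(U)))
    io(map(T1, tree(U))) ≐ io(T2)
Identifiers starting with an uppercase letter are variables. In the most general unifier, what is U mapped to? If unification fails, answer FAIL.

Decompose io/1: map(string, tree(map(tree(T1), map(string, T1)))) ≐ map(T1, tree(U)).
Decompose map/2: string ≐ T1,  tree(map(tree(T1), map(string, T1))) ≐ tree(U).
Bind T1 := string; substituting into the remaining equations gives: tree(map(tree(string), map(string, string))) ≐ tree(U),  io(map(string, tree(U))) ≐ io(T2).
Decompose tree/1: map(tree(string), map(string, string)) ≐ U.
Bind U := map(tree(string), map(string, string)); substituting into the remaining equation gives: io(map(string, tree(map(tree(string), map(string, string))))) ≐ io(T2).
Decompose io/1: map(string, tree(map(tree(string), map(string, string)))) ≐ T2.
Bind T2 := map(string, tree(map(tree(string), map(string, string)))).
MGU = { T1 := string, U := map(tree(string), map(string, string)), T2 := map(string, tree(map(tree(string), map(string, string)))) }, so U := map(tree(string), map(string, string)).

map(tree(string), map(string, string))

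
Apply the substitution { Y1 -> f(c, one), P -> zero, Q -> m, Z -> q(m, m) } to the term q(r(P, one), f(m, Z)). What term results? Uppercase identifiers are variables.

Replace each occurrence of P with zero.
Replace each occurrence of Z with q(m, m).
Result: q(r(zero, one), f(m, q(m, m))).

q(r(zero, one), f(m, q(m, m)))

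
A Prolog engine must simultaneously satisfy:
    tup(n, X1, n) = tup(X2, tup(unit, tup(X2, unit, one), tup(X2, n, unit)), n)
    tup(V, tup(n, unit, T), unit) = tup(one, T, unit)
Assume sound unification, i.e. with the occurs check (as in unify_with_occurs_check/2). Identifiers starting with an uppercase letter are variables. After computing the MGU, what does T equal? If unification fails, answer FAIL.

Decompose tup/3: n = X2,  X1 = tup(unit, tup(X2, unit, one), tup(X2, n, unit)),  n = n.
Bind X2 := n; substituting into the one remaining equation that mentions X2 gives: X1 = tup(unit, tup(n, unit, one), tup(n, n, unit)).
Bind X1 := tup(unit, tup(n, unit, one), tup(n, n, unit)); no other remaining equation mentions X1.
Delete trivial equation n = n.
Decompose tup/3: V = one,  tup(n, unit, T) = T,  unit = unit.
Bind V := one; no other remaining equation mentions V.
Occurs check fails: T occurs in tup(n, unit, T); the equation T = tup(n, unit, T) has no finite solution.

FAIL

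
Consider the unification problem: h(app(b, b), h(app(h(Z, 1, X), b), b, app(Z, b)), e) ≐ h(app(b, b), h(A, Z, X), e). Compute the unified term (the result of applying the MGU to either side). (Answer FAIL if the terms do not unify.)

h(app(b, b), h(app(h(b, 1, app(b, b)), b), b, app(b, b)), e)

Decompose h/3: app(b, b) ≐ app(b, b),  h(app(h(Z, 1, X), b), b, app(Z, b)) ≐ h(A, Z, X),  e ≐ e.
Delete trivial equation app(b, b) ≐ app(b, b).
Decompose h/3: app(h(Z, 1, X), b) ≐ A,  b ≐ Z,  app(Z, b) ≐ X.
Bind A := app(h(Z, 1, X), b); no other remaining equation mentions A.
Bind Z := b; substituting into the one remaining equation that mentions Z gives: app(b, b) ≐ X. Substituting into the earlier binding gives A := app(h(b, 1, X), b).
Bind X := app(b, b); no other remaining equation mentions X. Substituting into the earlier binding gives A := app(h(b, 1, app(b, b)), b).
Delete trivial equation e ≐ e.
Applying the MGU to either side gives h(app(b, b), h(app(h(b, 1, app(b, b)), b), b, app(b, b)), e).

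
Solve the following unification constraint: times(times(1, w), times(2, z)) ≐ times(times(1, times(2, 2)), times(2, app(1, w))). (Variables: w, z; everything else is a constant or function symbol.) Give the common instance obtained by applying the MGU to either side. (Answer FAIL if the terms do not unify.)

times(times(1, times(2, 2)), times(2, app(1, times(2, 2))))

Decompose times/2: times(1, w) ≐ times(1, times(2, 2)),  times(2, z) ≐ times(2, app(1, w)).
Decompose times/2: 1 ≐ 1,  w ≐ times(2, 2).
Delete trivial equation 1 ≐ 1.
Bind w := times(2, 2); substituting into the remaining equation gives: times(2, z) ≐ times(2, app(1, times(2, 2))).
Decompose times/2: 2 ≐ 2,  z ≐ app(1, times(2, 2)).
Delete trivial equation 2 ≐ 2.
Bind z := app(1, times(2, 2)).
Applying the MGU to either side gives times(times(1, times(2, 2)), times(2, app(1, times(2, 2)))).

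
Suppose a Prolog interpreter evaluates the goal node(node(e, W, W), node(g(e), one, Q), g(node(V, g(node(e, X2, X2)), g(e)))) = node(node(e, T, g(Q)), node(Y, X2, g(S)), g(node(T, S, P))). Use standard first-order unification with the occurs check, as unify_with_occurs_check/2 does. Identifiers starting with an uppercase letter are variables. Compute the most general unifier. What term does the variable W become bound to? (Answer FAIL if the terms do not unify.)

g(g(g(node(e, one, one))))

Decompose node/3: node(e, W, W) = node(e, T, g(Q)),  node(g(e), one, Q) = node(Y, X2, g(S)),  g(node(V, g(node(e, X2, X2)), g(e))) = g(node(T, S, P)).
Decompose node/3: e = e,  W = T,  W = g(Q).
Delete trivial equation e = e.
Bind W := T; substituting into the one remaining equation that mentions W gives: T = g(Q).
Bind T := g(Q); substituting into the one remaining equation that mentions T gives: g(node(V, g(node(e, X2, X2)), g(e))) = g(node(g(Q), S, P)). Substituting into the earlier binding gives W := g(Q).
Decompose node/3: g(e) = Y,  one = X2,  Q = g(S).
Bind Y := g(e); no other remaining equation mentions Y.
Bind X2 := one; substituting into the one remaining equation that mentions X2 gives: g(node(V, g(node(e, one, one)), g(e))) = g(node(g(Q), S, P)).
Bind Q := g(S); substituting into the remaining equation gives: g(node(V, g(node(e, one, one)), g(e))) = g(node(g(g(S)), S, P)). Substituting into the earlier bindings gives W := g(g(S)), T := g(g(S)).
Decompose g/1: node(V, g(node(e, one, one)), g(e)) = node(g(g(S)), S, P).
Decompose node/3: V = g(g(S)),  g(node(e, one, one)) = S,  g(e) = P.
Bind V := g(g(S)); no other remaining equation mentions V.
Bind S := g(node(e, one, one)); no other remaining equation mentions S. Substituting into the earlier bindings gives W := g(g(g(node(e, one, one)))), T := g(g(g(node(e, one, one)))), Q := g(g(node(e, one, one))), V := g(g(g(node(e, one, one)))).
Bind P := g(e).
MGU = { W ↦ g(g(g(node(e, one, one)))), T ↦ g(g(g(node(e, one, one)))), Y ↦ g(e), X2 ↦ one, Q ↦ g(g(node(e, one, one))), V ↦ g(g(g(node(e, one, one)))), S ↦ g(node(e, one, one)), P ↦ g(e) }, so W ↦ g(g(g(node(e, one, one)))).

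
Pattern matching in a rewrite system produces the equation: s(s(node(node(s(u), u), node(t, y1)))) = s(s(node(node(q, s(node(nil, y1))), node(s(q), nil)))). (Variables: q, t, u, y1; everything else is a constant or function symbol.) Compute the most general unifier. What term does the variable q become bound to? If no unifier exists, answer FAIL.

s(s(node(nil, nil)))

Decompose s/1: s(node(node(s(u), u), node(t, y1))) = s(node(node(q, s(node(nil, y1))), node(s(q), nil))).
Decompose s/1: node(node(s(u), u), node(t, y1)) = node(node(q, s(node(nil, y1))), node(s(q), nil)).
Decompose node/2: node(s(u), u) = node(q, s(node(nil, y1))),  node(t, y1) = node(s(q), nil).
Decompose node/2: s(u) = q,  u = s(node(nil, y1)).
Bind q := s(u); substituting into the one remaining equation that mentions q gives: node(t, y1) = node(s(s(u)), nil).
Bind u := s(node(nil, y1)); substituting into the remaining equation gives: node(t, y1) = node(s(s(s(node(nil, y1)))), nil). Substituting into the earlier binding gives q := s(s(node(nil, y1))).
Decompose node/2: t = s(s(s(node(nil, y1)))),  y1 = nil.
Bind t := s(s(s(node(nil, y1)))); no other remaining equation mentions t.
Bind y1 := nil. Substituting into the earlier bindings gives q := s(s(node(nil, nil))), u := s(node(nil, nil)), t := s(s(s(node(nil, nil)))).
MGU = { q ↦ s(s(node(nil, nil))), u ↦ s(node(nil, nil)), t ↦ s(s(s(node(nil, nil)))), y1 ↦ nil }, so q ↦ s(s(node(nil, nil))).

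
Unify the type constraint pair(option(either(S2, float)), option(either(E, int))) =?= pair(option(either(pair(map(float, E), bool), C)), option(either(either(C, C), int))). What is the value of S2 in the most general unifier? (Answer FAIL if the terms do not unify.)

pair(map(float, either(float, float)), bool)

Decompose pair/2: option(either(S2, float)) =?= option(either(pair(map(float, E), bool), C)),  option(either(E, int)) =?= option(either(either(C, C), int)).
Decompose option/1: either(S2, float) =?= either(pair(map(float, E), bool), C).
Decompose either/2: S2 =?= pair(map(float, E), bool),  float =?= C.
Bind S2 := pair(map(float, E), bool); no other remaining equation mentions S2.
Bind C := float; substituting into the remaining equation gives: option(either(E, int)) =?= option(either(either(float, float), int)).
Decompose option/1: either(E, int) =?= either(either(float, float), int).
Decompose either/2: E =?= either(float, float),  int =?= int.
Bind E := either(float, float); no other remaining equation mentions E. Substituting into the earlier binding gives S2 := pair(map(float, either(float, float)), bool).
Delete trivial equation int =?= int.
MGU = { S2 := pair(map(float, either(float, float)), bool), C := float, E := either(float, float) }, so S2 := pair(map(float, either(float, float)), bool).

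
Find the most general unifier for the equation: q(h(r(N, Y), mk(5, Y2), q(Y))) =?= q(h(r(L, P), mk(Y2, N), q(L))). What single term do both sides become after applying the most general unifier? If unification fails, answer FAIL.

q(h(r(5, 5), mk(5, 5), q(5)))

Decompose q/1: h(r(N, Y), mk(5, Y2), q(Y)) =?= h(r(L, P), mk(Y2, N), q(L)).
Decompose h/3: r(N, Y) =?= r(L, P),  mk(5, Y2) =?= mk(Y2, N),  q(Y) =?= q(L).
Decompose r/2: N =?= L,  Y =?= P.
Bind N := L; substituting into the one remaining equation that mentions N gives: mk(5, Y2) =?= mk(Y2, L).
Bind Y := P; substituting into the one remaining equation that mentions Y gives: q(P) =?= q(L).
Decompose mk/2: 5 =?= Y2,  Y2 =?= L.
Bind Y2 := 5; substituting into the one remaining equation that mentions Y2 gives: 5 =?= L.
Bind L := 5; substituting into the remaining equation gives: q(P) =?= q(5). Substituting into the earlier binding gives N := 5.
Decompose q/1: P =?= 5.
Bind P := 5. Substituting into the earlier binding gives Y := 5.
Applying the MGU to either side gives q(h(r(5, 5), mk(5, 5), q(5))).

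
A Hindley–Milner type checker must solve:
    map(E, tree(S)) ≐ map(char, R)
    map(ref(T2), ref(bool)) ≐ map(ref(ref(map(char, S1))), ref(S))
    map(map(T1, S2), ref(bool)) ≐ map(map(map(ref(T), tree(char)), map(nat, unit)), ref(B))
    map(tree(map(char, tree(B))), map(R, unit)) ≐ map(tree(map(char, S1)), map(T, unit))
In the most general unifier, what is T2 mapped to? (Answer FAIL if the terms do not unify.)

Decompose map/2: E ≐ char,  tree(S) ≐ R.
Bind E := char; no other remaining equation mentions E.
Bind R := tree(S); substituting into the one remaining equation that mentions R gives: map(tree(map(char, tree(B))), map(tree(S), unit)) ≐ map(tree(map(char, S1)), map(T, unit)).
Decompose map/2: ref(T2) ≐ ref(ref(map(char, S1))),  ref(bool) ≐ ref(S).
Decompose ref/1: T2 ≐ ref(map(char, S1)).
Bind T2 := ref(map(char, S1)); no other remaining equation mentions T2.
Decompose ref/1: bool ≐ S.
Bind S := bool; substituting into the one remaining equation that mentions S gives: map(tree(map(char, tree(B))), map(tree(bool), unit)) ≐ map(tree(map(char, S1)), map(T, unit)). Substituting into the earlier binding gives R := tree(bool).
Decompose map/2: map(T1, S2) ≐ map(map(ref(T), tree(char)), map(nat, unit)),  ref(bool) ≐ ref(B).
Decompose map/2: T1 ≐ map(ref(T), tree(char)),  S2 ≐ map(nat, unit).
Bind T1 := map(ref(T), tree(char)); no other remaining equation mentions T1.
Bind S2 := map(nat, unit); no other remaining equation mentions S2.
Decompose ref/1: bool ≐ B.
Bind B := bool; substituting into the remaining equation gives: map(tree(map(char, tree(bool))), map(tree(bool), unit)) ≐ map(tree(map(char, S1)), map(T, unit)).
Decompose map/2: tree(map(char, tree(bool))) ≐ tree(map(char, S1)),  map(tree(bool), unit) ≐ map(T, unit).
Decompose tree/1: map(char, tree(bool)) ≐ map(char, S1).
Decompose map/2: char ≐ char,  tree(bool) ≐ S1.
Delete trivial equation char ≐ char.
Bind S1 := tree(bool); no other remaining equation mentions S1. Substituting into the earlier binding gives T2 := ref(map(char, tree(bool))).
Decompose map/2: tree(bool) ≐ T,  unit ≐ unit.
Bind T := tree(bool); no other remaining equation mentions T. Substituting into the earlier binding gives T1 := map(ref(tree(bool)), tree(char)).
Delete trivial equation unit ≐ unit.
MGU = { E ↦ char, R ↦ tree(bool), T2 ↦ ref(map(char, tree(bool))), S ↦ bool, T1 ↦ map(ref(tree(bool)), tree(char)), S2 ↦ map(nat, unit), B ↦ bool, S1 ↦ tree(bool), T ↦ tree(bool) }, so T2 ↦ ref(map(char, tree(bool))).

ref(map(char, tree(bool)))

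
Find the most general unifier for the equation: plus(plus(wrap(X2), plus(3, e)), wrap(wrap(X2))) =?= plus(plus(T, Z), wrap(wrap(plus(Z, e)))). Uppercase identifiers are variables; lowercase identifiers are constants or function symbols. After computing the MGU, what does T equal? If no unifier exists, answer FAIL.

wrap(plus(plus(3, e), e))

Decompose plus/2: plus(wrap(X2), plus(3, e)) =?= plus(T, Z),  wrap(wrap(X2)) =?= wrap(wrap(plus(Z, e))).
Decompose plus/2: wrap(X2) =?= T,  plus(3, e) =?= Z.
Bind T := wrap(X2); no other remaining equation mentions T.
Bind Z := plus(3, e); substituting into the remaining equation gives: wrap(wrap(X2)) =?= wrap(wrap(plus(plus(3, e), e))).
Decompose wrap/1: wrap(X2) =?= wrap(plus(plus(3, e), e)).
Decompose wrap/1: X2 =?= plus(plus(3, e), e).
Bind X2 := plus(plus(3, e), e). Substituting into the earlier binding gives T := wrap(plus(plus(3, e), e)).
MGU = { T ↦ wrap(plus(plus(3, e), e)), Z ↦ plus(3, e), X2 ↦ plus(plus(3, e), e) }, so T ↦ wrap(plus(plus(3, e), e)).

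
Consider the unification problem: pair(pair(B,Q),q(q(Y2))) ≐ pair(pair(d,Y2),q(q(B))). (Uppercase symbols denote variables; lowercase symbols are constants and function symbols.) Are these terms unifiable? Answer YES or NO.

YES

Decompose pair/2: pair(B,Q) ≐ pair(d,Y2),  q(q(Y2)) ≐ q(q(B)).
Decompose pair/2: B ≐ d,  Q ≐ Y2.
Bind B := d; substituting into the one remaining equation that mentions B gives: q(q(Y2)) ≐ q(q(d)).
Bind Q := Y2; no other remaining equation mentions Q.
Decompose q/1: q(Y2) ≐ q(d).
Decompose q/1: Y2 ≐ d.
Bind Y2 := d. Substituting into the earlier binding gives Q := d.
No equations remain and no clash or occurs-check failure arose, so a unifier exists.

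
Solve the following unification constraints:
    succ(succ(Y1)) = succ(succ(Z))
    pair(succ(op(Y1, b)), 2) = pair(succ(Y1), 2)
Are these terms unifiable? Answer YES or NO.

Decompose succ/1: succ(Y1) = succ(Z).
Decompose succ/1: Y1 = Z.
Bind Y1 := Z; substituting into the remaining equation gives: pair(succ(op(Z, b)), 2) = pair(succ(Z), 2).
Decompose pair/2: succ(op(Z, b)) = succ(Z),  2 = 2.
Decompose succ/1: op(Z, b) = Z.
Occurs check fails: Z occurs in op(Z, b); the equation Z = op(Z, b) has no finite solution.

NO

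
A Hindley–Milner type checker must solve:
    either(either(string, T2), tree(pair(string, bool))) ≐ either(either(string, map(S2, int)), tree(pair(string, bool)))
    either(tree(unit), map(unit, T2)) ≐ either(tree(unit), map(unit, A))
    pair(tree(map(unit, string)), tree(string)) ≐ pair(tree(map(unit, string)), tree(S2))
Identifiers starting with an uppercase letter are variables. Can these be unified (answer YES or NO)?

Decompose either/2: either(string, T2) ≐ either(string, map(S2, int)),  tree(pair(string, bool)) ≐ tree(pair(string, bool)).
Decompose either/2: string ≐ string,  T2 ≐ map(S2, int).
Delete trivial equation string ≐ string.
Bind T2 := map(S2, int); substituting into the one remaining equation that mentions T2 gives: either(tree(unit), map(unit, map(S2, int))) ≐ either(tree(unit), map(unit, A)).
Delete trivial equation tree(pair(string, bool)) ≐ tree(pair(string, bool)).
Decompose either/2: tree(unit) ≐ tree(unit),  map(unit, map(S2, int)) ≐ map(unit, A).
Delete trivial equation tree(unit) ≐ tree(unit).
Decompose map/2: unit ≐ unit,  map(S2, int) ≐ A.
Delete trivial equation unit ≐ unit.
Bind A := map(S2, int); no other remaining equation mentions A.
Decompose pair/2: tree(map(unit, string)) ≐ tree(map(unit, string)),  tree(string) ≐ tree(S2).
Delete trivial equation tree(map(unit, string)) ≐ tree(map(unit, string)).
Decompose tree/1: string ≐ S2.
Bind S2 := string. Substituting into the earlier bindings gives T2 := map(string, int), A := map(string, int).
No equations remain and no clash or occurs-check failure arose, so a unifier exists.

YES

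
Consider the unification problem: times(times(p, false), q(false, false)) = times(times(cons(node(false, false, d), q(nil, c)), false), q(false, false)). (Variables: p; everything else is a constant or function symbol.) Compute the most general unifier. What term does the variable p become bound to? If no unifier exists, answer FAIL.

cons(node(false, false, d), q(nil, c))

Decompose times/2: times(p, false) = times(cons(node(false, false, d), q(nil, c)), false),  q(false, false) = q(false, false).
Decompose times/2: p = cons(node(false, false, d), q(nil, c)),  false = false.
Bind p := cons(node(false, false, d), q(nil, c)); no other remaining equation mentions p.
Delete trivial equation false = false.
Delete trivial equation q(false, false) = q(false, false).
MGU = { p := cons(node(false, false, d), q(nil, c)) }, so p := cons(node(false, false, d), q(nil, c)).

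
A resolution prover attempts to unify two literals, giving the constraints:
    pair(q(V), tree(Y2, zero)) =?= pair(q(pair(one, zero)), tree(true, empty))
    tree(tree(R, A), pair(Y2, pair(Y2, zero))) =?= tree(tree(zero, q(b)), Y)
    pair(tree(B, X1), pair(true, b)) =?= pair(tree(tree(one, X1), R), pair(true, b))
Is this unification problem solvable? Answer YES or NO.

Decompose pair/2: q(V) =?= q(pair(one, zero)),  tree(Y2, zero) =?= tree(true, empty).
Decompose q/1: V =?= pair(one, zero).
Bind V := pair(one, zero); no other remaining equation mentions V.
Decompose tree/2: Y2 =?= true,  zero =?= empty.
Bind Y2 := true; substituting into the one remaining equation that mentions Y2 gives: tree(tree(R, A), pair(true, pair(true, zero))) =?= tree(tree(zero, q(b)), Y).
Clash: constants zero and empty differ; no unifier exists.

NO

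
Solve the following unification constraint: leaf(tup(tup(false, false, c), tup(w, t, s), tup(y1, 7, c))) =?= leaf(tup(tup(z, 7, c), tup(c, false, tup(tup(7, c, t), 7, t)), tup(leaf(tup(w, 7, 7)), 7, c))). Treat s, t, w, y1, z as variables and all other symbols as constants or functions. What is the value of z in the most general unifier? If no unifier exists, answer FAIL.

Decompose leaf/1: tup(tup(false, false, c), tup(w, t, s), tup(y1, 7, c)) =?= tup(tup(z, 7, c), tup(c, false, tup(tup(7, c, t), 7, t)), tup(leaf(tup(w, 7, 7)), 7, c)).
Decompose tup/3: tup(false, false, c) =?= tup(z, 7, c),  tup(w, t, s) =?= tup(c, false, tup(tup(7, c, t), 7, t)),  tup(y1, 7, c) =?= tup(leaf(tup(w, 7, 7)), 7, c).
Decompose tup/3: false =?= z,  false =?= 7,  c =?= c.
Bind z := false; no other remaining equation mentions z.
Clash: constants false and 7 differ; no unifier exists.

FAIL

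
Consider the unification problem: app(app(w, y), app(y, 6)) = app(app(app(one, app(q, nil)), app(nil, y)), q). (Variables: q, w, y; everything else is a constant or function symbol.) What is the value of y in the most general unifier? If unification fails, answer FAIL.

Decompose app/2: app(w, y) = app(app(one, app(q, nil)), app(nil, y)),  app(y, 6) = q.
Decompose app/2: w = app(one, app(q, nil)),  y = app(nil, y).
Bind w := app(one, app(q, nil)); no other remaining equation mentions w.
Occurs check fails: y occurs in app(nil, y); the equation y = app(nil, y) has no finite solution.

FAIL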